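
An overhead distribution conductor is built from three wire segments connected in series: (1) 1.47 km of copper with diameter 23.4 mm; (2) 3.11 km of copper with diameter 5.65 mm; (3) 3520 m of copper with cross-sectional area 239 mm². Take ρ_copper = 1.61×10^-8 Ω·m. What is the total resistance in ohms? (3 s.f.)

Seg 1: A = π(d/2)² = π(1.1700e-02 m)² = 4.301e-04 m²
R_1 = (1.61×10^-8)(1470)/(4.301e-04) = 0.05503 Ω
Seg 2: A = π(d/2)² = π(2.8250e-03 m)² = 2.507e-05 m²
R_2 = (1.61×10^-8)(3110)/(2.507e-05) = 1.997 Ω
Seg 3: A = 239 mm² = 2.390e-04 m²
R_3 = (1.61×10^-8)(3520)/(2.390e-04) = 0.2371 Ω
R_total = R_1 + R_2 + R_3 = 2.29 Ω

2.29 Ω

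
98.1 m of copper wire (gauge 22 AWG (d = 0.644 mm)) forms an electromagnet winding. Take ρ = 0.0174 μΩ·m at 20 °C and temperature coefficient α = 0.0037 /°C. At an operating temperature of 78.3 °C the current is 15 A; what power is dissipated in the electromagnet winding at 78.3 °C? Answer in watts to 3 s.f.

ρ = 0.0174 μΩ·m = 1.74×10^-8 Ω·m
A = π(0.644/2 mm)² = π(3.2200e-04 m)² = 3.257e-07 m²
R₍20₎ = ρL/A = (1.74×10^-8)(98.1)/(3.257e-07) = 5.24 Ω
R₍78.3₎ = R₍20₎(1 + αΔT) = 5.24 × (1 + 0.0037×58.3) = 6.371 Ω
P = I²R = (15)² × 6.371 = 1430 W

1430 W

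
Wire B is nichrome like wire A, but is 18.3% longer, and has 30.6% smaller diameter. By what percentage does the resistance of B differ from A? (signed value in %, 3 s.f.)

146%

R ∝ L/d², so R_B/R_A = (1 + 18.3/100) × (1 − 30.6/100)⁻²
= 1.183 × 2.076 = 2.456
(R_B − R_A)/R_A = 2.456 − 1 = 146%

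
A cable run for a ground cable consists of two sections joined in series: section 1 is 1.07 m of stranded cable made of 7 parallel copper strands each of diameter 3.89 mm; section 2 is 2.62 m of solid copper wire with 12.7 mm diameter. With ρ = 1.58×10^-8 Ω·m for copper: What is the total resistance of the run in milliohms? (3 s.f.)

Section 1: A_strand = π(1.9450e-03)² = 1.188e-05 m²; R₁ = ρL/(N·A_s) = (1.58×10^-8)(1.07)/(7×1.188e-05) = 2.032×10^-4 Ω
Section 2: A = π(d/2)² = π(6.3500e-03 m)² = 1.267e-04 m²
R₂ = (1.58×10^-8)(2.62)/(1.267e-04) = 3.268×10^-4 Ω
R = R₁ + R₂ = 0.530 mΩ

0.530 mΩ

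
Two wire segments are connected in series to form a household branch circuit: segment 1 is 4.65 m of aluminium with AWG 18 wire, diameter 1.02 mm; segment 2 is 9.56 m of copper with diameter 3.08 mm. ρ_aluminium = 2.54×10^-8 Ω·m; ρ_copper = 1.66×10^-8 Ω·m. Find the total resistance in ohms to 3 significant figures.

0.166 Ω

Segment 1: A = π(1.02/2 mm)² = π(5.1000e-04 m)² = 8.171e-07 m²
R₁ = ρL/A = (2.54×10^-8)(4.65)/(8.171e-07) = 0.1445 Ω
Segment 2: A = π(d/2)² = π(1.5400e-03 m)² = 7.451e-06 m²
R₂ = (1.66×10^-8)(9.56)/(7.451e-06) = 0.0213 Ω
R = R₁ + R₂ = 0.166 Ω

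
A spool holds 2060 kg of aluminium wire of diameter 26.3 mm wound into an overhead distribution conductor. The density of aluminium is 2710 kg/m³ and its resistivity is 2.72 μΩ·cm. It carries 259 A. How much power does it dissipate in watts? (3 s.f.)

4700 W

ρ = 2.72 μΩ·cm = 2.72×10^-8 Ω·m
A = π(d/2)² = π(1.3150e-02 m)² = 5.4325e-04 m²
L = m/(density·A) = 2060/(2710×5.4325e-04) = 1399 m
R = ρL/A = (2.72×10^-8)(1399)/(5.4325e-04) = 0.07006 Ω
P = I²R = (259)² × 0.07006 = 4700 W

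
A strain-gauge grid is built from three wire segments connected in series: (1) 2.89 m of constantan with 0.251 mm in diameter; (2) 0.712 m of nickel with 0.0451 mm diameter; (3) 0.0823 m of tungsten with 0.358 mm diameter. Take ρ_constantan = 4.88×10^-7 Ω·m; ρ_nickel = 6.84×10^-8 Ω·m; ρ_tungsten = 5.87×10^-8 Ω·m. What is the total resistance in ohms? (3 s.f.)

59.0 Ω

Seg 1: A = π(d/2)² = π(1.2550e-04 m)² = 4.948e-08 m²
R_1 = (4.88×10^-7)(2.89)/(4.948e-08) = 28.5 Ω
Seg 2: A = π(d/2)² = π(2.2550e-05 m)² = 1.598e-09 m²
R_2 = (6.84×10^-8)(0.712)/(1.598e-09) = 30.49 Ω
Seg 3: A = π(d/2)² = π(1.7900e-04 m)² = 1.007e-07 m²
R_3 = (5.87×10^-8)(0.0823)/(1.007e-07) = 0.04799 Ω
R_total = R_1 + R_2 + R_3 = 59.0 Ω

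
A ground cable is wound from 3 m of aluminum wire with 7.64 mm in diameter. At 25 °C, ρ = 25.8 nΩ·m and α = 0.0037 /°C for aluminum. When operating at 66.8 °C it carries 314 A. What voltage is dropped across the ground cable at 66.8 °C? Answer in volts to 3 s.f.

0.612 V

ρ = 25.8 nΩ·m = 2.58×10^-8 Ω·m
A = π(d/2)² = π(3.8200e-03 m)² = 4.584e-05 m²
R₍25₎ = ρL/A = (2.58×10^-8)(3)/(4.584e-05) = 0.001688 Ω
R₍66.8₎ = R₍25₎(1 + αΔT) = 0.001688 × (1 + 0.0037×41.8) = 0.001949 Ω
V = IR = 314 × 0.001949 = 0.612 V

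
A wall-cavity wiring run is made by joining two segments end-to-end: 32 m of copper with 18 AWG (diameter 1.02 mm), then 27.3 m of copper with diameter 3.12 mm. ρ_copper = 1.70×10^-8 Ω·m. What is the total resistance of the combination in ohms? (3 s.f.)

0.726 Ω

Segment 1: A = π(1.02/2 mm)² = π(5.1000e-04 m)² = 8.171e-07 m²
R₁ = ρL/A = (1.70×10^-8)(32)/(8.171e-07) = 0.6657 Ω
Segment 2: A = π(d/2)² = π(1.5600e-03 m)² = 7.645e-06 m²
R₂ = (1.70×10^-8)(27.3)/(7.645e-06) = 0.0607 Ω
R = R₁ + R₂ = 0.726 Ω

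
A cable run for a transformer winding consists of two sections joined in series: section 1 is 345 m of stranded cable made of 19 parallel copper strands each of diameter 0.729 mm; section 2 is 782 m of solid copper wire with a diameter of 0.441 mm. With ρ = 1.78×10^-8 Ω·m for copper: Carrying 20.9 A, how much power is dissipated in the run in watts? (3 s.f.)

Section 1: A_strand = π(3.6450e-04)² = 4.174e-07 m²; R₁ = ρL/(N·A_s) = (1.78×10^-8)(345)/(19×4.174e-07) = 0.7744 Ω
Section 2: A = π(d/2)² = π(2.2050e-04 m)² = 1.527e-07 m²
R₂ = (1.78×10^-8)(782)/(1.527e-07) = 91.13 Ω
R = R₁ + R₂ = 91.9 Ω
P = I²R = (20.9)² × 91.9 = 40100 W

40100 W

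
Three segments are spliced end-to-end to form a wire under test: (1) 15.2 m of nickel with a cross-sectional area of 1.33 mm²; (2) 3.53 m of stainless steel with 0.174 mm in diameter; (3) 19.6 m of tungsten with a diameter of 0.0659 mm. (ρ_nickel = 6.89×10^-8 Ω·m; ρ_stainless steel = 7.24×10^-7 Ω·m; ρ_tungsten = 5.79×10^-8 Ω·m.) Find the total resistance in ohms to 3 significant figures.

Seg 1: A = 1.33 mm² = 1.330e-06 m²
R_1 = (6.89×10^-8)(15.2)/(1.330e-06) = 0.7874 Ω
Seg 2: A = π(d/2)² = π(8.7000e-05 m)² = 2.378e-08 m²
R_2 = (7.24×10^-7)(3.53)/(2.378e-08) = 107.5 Ω
Seg 3: A = π(d/2)² = π(3.2950e-05 m)² = 3.411e-09 m²
R_3 = (5.79×10^-8)(19.6)/(3.411e-09) = 332.7 Ω
R_total = R_1 + R_2 + R_3 = 441 Ω

441 Ω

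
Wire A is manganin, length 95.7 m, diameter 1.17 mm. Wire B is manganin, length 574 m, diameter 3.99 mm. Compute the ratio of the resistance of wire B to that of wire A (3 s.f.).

0.516

R ∝ ρL/d², so R_B/R_A = (L_B/L_A) × (d_A/d_B)²
= (574/95.7) × (1.17/3.99)² = 0.516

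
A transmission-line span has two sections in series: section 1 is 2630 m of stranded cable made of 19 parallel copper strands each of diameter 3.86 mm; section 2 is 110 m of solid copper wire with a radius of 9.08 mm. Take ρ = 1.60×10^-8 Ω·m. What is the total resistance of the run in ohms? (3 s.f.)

0.196 Ω

Section 1: A_strand = π(1.9300e-03)² = 1.170e-05 m²; R₁ = ρL/(N·A_s) = (1.60×10^-8)(2630)/(19×1.170e-05) = 0.1893 Ω
Section 2: A = πr² = π(9.0800e-03 m)² = 2.590e-04 m²
R₂ = (1.60×10^-8)(110)/(2.590e-04) = 0.006795 Ω
R = R₁ + R₂ = 0.196 Ω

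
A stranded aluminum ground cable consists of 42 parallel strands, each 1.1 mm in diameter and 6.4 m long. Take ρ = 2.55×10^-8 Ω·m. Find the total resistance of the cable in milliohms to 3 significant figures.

4.09 mΩ

A_strand = π(5.5000e-04 m)² = 9.503e-07 m²
R_strand = ρL/A = (2.55×10^-8)(6.4)/(9.503e-07) = 0.1717 Ω
R_total = R_strand/N = 0.1717/42 = 4.09 mΩ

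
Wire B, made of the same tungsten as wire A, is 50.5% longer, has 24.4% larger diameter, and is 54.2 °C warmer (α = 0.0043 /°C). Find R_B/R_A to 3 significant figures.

1.20

R ∝ ρL/d² with ρ ∝ (1+αΔT), so R_B/R_A = (1 + 50.5/100) × (1 + 24.4/100)⁻² × (1 + 0.0043×54.2)
= 1.505 × 0.6462 × 1.233 = 1.20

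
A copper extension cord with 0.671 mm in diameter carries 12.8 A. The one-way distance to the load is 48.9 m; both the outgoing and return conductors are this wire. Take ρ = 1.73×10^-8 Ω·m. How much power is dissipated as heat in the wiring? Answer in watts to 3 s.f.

784 W

A = π(d/2)² = π(3.3550e-04 m)² = 3.536e-07 m²
Total conductor length (both ways) L = 2 × 48.9 = 97.8 m
R = ρL/A = (1.73×10^-8)(97.8)/(3.536e-07) = 4.785 Ω
P = I²R = (12.8)² × 4.785 = 784 W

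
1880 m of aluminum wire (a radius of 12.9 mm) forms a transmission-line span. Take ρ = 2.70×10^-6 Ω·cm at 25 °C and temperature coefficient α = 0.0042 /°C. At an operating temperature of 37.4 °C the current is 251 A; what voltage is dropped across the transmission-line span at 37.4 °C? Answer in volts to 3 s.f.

ρ = 2.70×10^-6 Ω·cm = 2.70×10^-8 Ω·m
A = πr² = π(1.2900e-02 m)² = 5.228e-04 m²
R₍25₎ = ρL/A = (2.70×10^-8)(1880)/(5.228e-04) = 0.09709 Ω
R₍37.4₎ = R₍25₎(1 + αΔT) = 0.09709 × (1 + 0.0042×12.4) = 0.1022 Ω
V = IR = 251 × 0.1022 = 25.6 V

25.6 V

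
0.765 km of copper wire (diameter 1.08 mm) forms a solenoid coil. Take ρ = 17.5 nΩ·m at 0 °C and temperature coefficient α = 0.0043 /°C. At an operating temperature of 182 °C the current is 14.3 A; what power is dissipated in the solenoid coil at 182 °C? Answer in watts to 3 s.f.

ρ = 17.5 nΩ·m = 1.75×10^-8 Ω·m
A = π(d/2)² = π(5.4000e-04 m)² = 9.161e-07 m²
R₍0₎ = ρL/A = (1.75×10^-8)(765)/(9.161e-07) = 14.61 Ω
R₍182₎ = R₍0₎(1 + αΔT) = 14.61 × (1 + 0.0043×182) = 26.05 Ω
P = I²R = (14.3)² × 26.05 = 5330 W

5330 W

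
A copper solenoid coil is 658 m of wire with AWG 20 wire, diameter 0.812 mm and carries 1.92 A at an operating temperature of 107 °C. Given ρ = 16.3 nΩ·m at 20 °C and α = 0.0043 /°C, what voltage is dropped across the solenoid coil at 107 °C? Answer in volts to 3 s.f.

ρ = 16.3 nΩ·m = 1.63×10^-8 Ω·m
A = π(0.812/2 mm)² = π(4.0600e-04 m)² = 5.178e-07 m²
R₍20₎ = ρL/A = (1.63×10^-8)(658)/(5.178e-07) = 20.71 Ω
R₍107₎ = R₍20₎(1 + αΔT) = 20.71 × (1 + 0.0043×87) = 28.46 Ω
V = IR = 1.92 × 28.46 = 54.6 V

54.6 V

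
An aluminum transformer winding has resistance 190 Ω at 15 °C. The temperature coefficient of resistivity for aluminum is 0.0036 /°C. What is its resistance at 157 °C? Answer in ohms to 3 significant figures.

287 Ω

ΔT = 157 − 15 = 142 °C
R = R₀(1 + αΔT) = 190 × (1 + 0.0036×142) = 190 × 1.511 = 287 Ω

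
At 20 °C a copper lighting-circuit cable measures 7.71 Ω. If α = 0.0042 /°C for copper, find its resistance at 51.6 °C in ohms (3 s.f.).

ΔT = 51.6 − 20 = 31.6 °C
R = R₀(1 + αΔT) = 7.71 × (1 + 0.0042×31.6) = 7.71 × 1.133 = 8.73 Ω

8.73 Ω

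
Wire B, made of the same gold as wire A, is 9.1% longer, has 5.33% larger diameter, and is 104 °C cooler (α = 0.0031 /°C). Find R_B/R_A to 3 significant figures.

R ∝ ρL/d² with ρ ∝ (1+αΔT), so R_B/R_A = (1 + 9.1/100) × (1 + 5.33/100)⁻² × (1 − 0.0031×104)
= 1.091 × 0.9013 × 0.6776 = 0.666

0.666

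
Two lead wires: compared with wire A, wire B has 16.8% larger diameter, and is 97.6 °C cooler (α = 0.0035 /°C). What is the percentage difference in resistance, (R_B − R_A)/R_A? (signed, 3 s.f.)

R ∝ ρL/d² with ρ ∝ (1+αΔT), so R_B/R_A = (1 + 16.8/100)⁻² × (1 − 0.0035×97.6)
= 0.733 × 0.6584 = 0.4826
(R_B − R_A)/R_A = 0.4826 − 1 = -51.7%

-51.7%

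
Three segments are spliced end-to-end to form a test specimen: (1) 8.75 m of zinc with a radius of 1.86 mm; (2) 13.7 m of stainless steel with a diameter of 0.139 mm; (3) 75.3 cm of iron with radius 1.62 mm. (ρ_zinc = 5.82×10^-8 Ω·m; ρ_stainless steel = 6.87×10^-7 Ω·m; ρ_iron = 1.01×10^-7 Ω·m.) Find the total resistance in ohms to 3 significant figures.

620 Ω

Seg 1: A = πr² = π(1.8600e-03 m)² = 1.087e-05 m²
R_1 = (5.82×10^-8)(8.75)/(1.087e-05) = 0.04685 Ω
Seg 2: A = π(d/2)² = π(6.9500e-05 m)² = 1.517e-08 m²
R_2 = (6.87×10^-7)(13.7)/(1.517e-08) = 620.2 Ω
Seg 3: A = πr² = π(1.6200e-03 m)² = 8.245e-06 m²
R_3 = (1.01×10^-7)(0.753)/(8.245e-06) = 0.009224 Ω
R_total = R_1 + R_2 + R_3 = 620 Ω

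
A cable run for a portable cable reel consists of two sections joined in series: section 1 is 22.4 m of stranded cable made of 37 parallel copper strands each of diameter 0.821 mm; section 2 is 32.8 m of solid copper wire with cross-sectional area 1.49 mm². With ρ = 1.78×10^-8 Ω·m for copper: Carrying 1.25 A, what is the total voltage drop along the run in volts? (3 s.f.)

0.515 V

Section 1: A_strand = π(4.1050e-04)² = 5.294e-07 m²; R₁ = ρL/(N·A_s) = (1.78×10^-8)(22.4)/(37×5.294e-07) = 0.02036 Ω
Section 2: A = 1.49 mm² = 1.490e-06 m²
R₂ = (1.78×10^-8)(32.8)/(1.490e-06) = 0.3918 Ω
R = R₁ + R₂ = 0.4122 Ω
V = IR = 1.25 × 0.4122 = 0.515 V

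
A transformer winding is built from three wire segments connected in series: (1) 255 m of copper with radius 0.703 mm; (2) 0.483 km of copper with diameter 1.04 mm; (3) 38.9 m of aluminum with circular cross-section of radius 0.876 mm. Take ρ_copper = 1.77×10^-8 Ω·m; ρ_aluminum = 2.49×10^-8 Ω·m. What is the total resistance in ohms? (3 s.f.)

Seg 1: A = πr² = π(7.0300e-04 m)² = 1.553e-06 m²
R_1 = (1.77×10^-8)(255)/(1.553e-06) = 2.907 Ω
Seg 2: A = π(d/2)² = π(5.2000e-04 m)² = 8.495e-07 m²
R_2 = (1.77×10^-8)(483)/(8.495e-07) = 10.06 Ω
Seg 3: A = πr² = π(8.7600e-04 m)² = 2.411e-06 m²
R_3 = (2.49×10^-8)(38.9)/(2.411e-06) = 0.4018 Ω
R_total = R_1 + R_2 + R_3 = 13.4 Ω

13.4 Ω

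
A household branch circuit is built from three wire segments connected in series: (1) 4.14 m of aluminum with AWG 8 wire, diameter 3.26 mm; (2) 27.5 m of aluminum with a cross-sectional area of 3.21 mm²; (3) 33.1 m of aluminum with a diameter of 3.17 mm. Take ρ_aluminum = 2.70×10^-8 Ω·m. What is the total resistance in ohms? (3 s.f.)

0.358 Ω

Seg 1: A = π(3.26/2 mm)² = π(1.6300e-03 m)² = 8.347e-06 m²
R_1 = (2.70×10^-8)(4.14)/(8.347e-06) = 0.01339 Ω
Seg 2: A = 3.21 mm² = 3.210e-06 m²
R_2 = (2.70×10^-8)(27.5)/(3.210e-06) = 0.2313 Ω
Seg 3: A = π(d/2)² = π(1.5850e-03 m)² = 7.892e-06 m²
R_3 = (2.70×10^-8)(33.1)/(7.892e-06) = 0.1132 Ω
R_total = R_1 + R_2 + R_3 = 0.358 Ω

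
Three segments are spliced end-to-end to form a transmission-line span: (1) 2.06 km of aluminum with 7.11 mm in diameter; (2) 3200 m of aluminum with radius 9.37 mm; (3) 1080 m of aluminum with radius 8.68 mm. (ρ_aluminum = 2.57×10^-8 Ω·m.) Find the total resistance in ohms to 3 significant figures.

1.75 Ω

Seg 1: A = π(d/2)² = π(3.5550e-03 m)² = 3.970e-05 m²
R_1 = (2.57×10^-8)(2060)/(3.970e-05) = 1.333 Ω
Seg 2: A = πr² = π(9.3700e-03 m)² = 2.758e-04 m²
R_2 = (2.57×10^-8)(3200)/(2.758e-04) = 0.2982 Ω
Seg 3: A = πr² = π(8.6800e-03 m)² = 2.367e-04 m²
R_3 = (2.57×10^-8)(1080)/(2.367e-04) = 0.1173 Ω
R_total = R_1 + R_2 + R_3 = 1.75 Ω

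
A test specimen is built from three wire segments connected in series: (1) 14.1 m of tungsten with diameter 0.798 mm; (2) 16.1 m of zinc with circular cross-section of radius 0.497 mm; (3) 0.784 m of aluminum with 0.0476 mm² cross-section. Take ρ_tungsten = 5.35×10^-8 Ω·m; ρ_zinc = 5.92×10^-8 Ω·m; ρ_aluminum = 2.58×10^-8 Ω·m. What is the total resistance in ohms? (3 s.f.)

Seg 1: A = π(d/2)² = π(3.9900e-04 m)² = 5.001e-07 m²
R_1 = (5.35×10^-8)(14.1)/(5.001e-07) = 1.508 Ω
Seg 2: A = πr² = π(4.9700e-04 m)² = 7.760e-07 m²
R_2 = (5.92×10^-8)(16.1)/(7.760e-07) = 1.228 Ω
Seg 3: A = 0.0476 mm² = 4.760e-08 m²
R_3 = (2.58×10^-8)(0.784)/(4.760e-08) = 0.4249 Ω
R_total = R_1 + R_2 + R_3 = 3.16 Ω

3.16 Ω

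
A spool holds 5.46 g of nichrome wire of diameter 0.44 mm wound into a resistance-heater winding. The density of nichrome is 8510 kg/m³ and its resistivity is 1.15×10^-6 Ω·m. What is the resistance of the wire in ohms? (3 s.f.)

A = π(d/2)² = π(2.2000e-04 m)² = 1.5205e-07 m²
L = m/(density·A) = 0.00546/(8510×1.5205e-07) = 4.22 m
R = ρL/A = (1.15×10^-6)(4.22)/(1.5205e-07) = 31.9 Ω

31.9 Ω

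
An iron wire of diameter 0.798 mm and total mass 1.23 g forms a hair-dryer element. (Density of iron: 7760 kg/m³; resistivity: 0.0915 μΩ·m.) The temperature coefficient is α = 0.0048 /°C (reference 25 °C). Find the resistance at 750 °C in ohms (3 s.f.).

0.260 Ω

ρ = 0.0915 μΩ·m = 9.15×10^-8 Ω·m
A = π(d/2)² = π(3.9900e-04 m)² = 5.0014e-07 m²
L = m/(density·A) = 0.00123/(7760×5.0014e-07) = 0.3169 m
R = ρL/A = (9.15×10^-8)(0.3169)/(5.0014e-07) = 0.05798 Ω
R(750 °C) = 0.05798 × (1 + 0.0048×725) = 0.260 Ω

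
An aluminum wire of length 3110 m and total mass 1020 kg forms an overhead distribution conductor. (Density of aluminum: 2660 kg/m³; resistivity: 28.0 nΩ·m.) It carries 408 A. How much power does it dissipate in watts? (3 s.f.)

ρ = 28.0 nΩ·m = 2.80×10^-8 Ω·m
A = m/(density·L) = 1020/(2660×3110) = 1.2330e-04 m²
R = ρL/A = (2.80×10^-8)(3110)/(1.2330e-04) = 0.7063 Ω
P = I²R = (408)² × 0.7063 = 1.18×10^5 W

1.18×10^5 W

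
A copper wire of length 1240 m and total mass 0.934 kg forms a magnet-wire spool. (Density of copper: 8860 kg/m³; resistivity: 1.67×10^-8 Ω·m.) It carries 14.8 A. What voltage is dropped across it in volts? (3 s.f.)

3610 V

A = m/(density·L) = 0.934/(8860×1240) = 8.5014e-08 m²
R = ρL/A = (1.67×10^-8)(1240)/(8.5014e-08) = 243.6 Ω
V = IR = 14.8 × 243.6 = 3610 V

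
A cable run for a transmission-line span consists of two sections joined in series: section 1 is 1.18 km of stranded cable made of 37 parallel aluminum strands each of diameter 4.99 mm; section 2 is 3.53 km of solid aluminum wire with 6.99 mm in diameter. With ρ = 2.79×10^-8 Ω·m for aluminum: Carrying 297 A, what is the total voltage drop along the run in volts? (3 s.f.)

Section 1: A_strand = π(2.4950e-03)² = 1.956e-05 m²; R₁ = ρL/(N·A_s) = (2.79×10^-8)(1180)/(37×1.956e-05) = 0.0455 Ω
Section 2: A = π(d/2)² = π(3.4950e-03 m)² = 3.837e-05 m²
R₂ = (2.79×10^-8)(3530)/(3.837e-05) = 2.566 Ω
R = R₁ + R₂ = 2.612 Ω
V = IR = 297 × 2.612 = 776 V

776 V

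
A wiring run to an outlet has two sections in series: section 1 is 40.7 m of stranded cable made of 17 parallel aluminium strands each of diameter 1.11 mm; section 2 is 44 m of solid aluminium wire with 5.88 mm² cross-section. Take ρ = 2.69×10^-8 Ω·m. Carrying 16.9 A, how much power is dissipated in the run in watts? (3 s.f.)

76.5 W

Section 1: A_strand = π(5.5500e-04)² = 9.677e-07 m²; R₁ = ρL/(N·A_s) = (2.69×10^-8)(40.7)/(17×9.677e-07) = 0.06655 Ω
Section 2: A = 5.88 mm² = 5.880e-06 m²
R₂ = (2.69×10^-8)(44)/(5.880e-06) = 0.2013 Ω
R = R₁ + R₂ = 0.2678 Ω
P = I²R = (16.9)² × 0.2678 = 76.5 W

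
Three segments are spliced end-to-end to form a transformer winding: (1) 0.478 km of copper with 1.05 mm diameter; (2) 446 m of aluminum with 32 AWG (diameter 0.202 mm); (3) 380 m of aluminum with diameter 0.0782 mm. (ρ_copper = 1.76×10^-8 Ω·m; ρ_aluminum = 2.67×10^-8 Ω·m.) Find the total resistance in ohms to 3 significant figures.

Seg 1: A = π(d/2)² = π(5.2500e-04 m)² = 8.659e-07 m²
R_1 = (1.76×10^-8)(478)/(8.659e-07) = 9.716 Ω
Seg 2: A = π(0.202/2 mm)² = π(1.0100e-04 m)² = 3.205e-08 m²
R_2 = (2.67×10^-8)(446)/(3.205e-08) = 371.6 Ω
Seg 3: A = π(d/2)² = π(3.9100e-05 m)² = 4.803e-09 m²
R_3 = (2.67×10^-8)(380)/(4.803e-09) = 2112 Ω
R_total = R_1 + R_2 + R_3 = 2490 Ω

2490 Ω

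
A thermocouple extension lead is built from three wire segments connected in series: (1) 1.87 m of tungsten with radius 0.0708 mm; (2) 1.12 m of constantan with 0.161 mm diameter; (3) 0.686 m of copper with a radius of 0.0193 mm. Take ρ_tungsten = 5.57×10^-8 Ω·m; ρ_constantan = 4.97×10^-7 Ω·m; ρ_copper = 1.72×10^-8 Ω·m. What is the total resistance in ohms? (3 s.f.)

Seg 1: A = πr² = π(7.0800e-05 m)² = 1.575e-08 m²
R_1 = (5.57×10^-8)(1.87)/(1.575e-08) = 6.614 Ω
Seg 2: A = π(d/2)² = π(8.0500e-05 m)² = 2.036e-08 m²
R_2 = (4.97×10^-7)(1.12)/(2.036e-08) = 27.34 Ω
Seg 3: A = πr² = π(1.9300e-05 m)² = 1.170e-09 m²
R_3 = (1.72×10^-8)(0.686)/(1.170e-09) = 10.08 Ω
R_total = R_1 + R_2 + R_3 = 44.0 Ω

44.0 Ω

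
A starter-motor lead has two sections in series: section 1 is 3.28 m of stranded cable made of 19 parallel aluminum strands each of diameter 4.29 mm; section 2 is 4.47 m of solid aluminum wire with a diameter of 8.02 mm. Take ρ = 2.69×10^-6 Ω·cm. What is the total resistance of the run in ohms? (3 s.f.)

0.00270 Ω

ρ = 2.69×10^-6 Ω·cm = 2.69×10^-8 Ω·m
Section 1: A_strand = π(2.1450e-03)² = 1.445e-05 m²; R₁ = ρL/(N·A_s) = (2.69×10^-8)(3.28)/(19×1.445e-05) = 3.213×10^-4 Ω
Section 2: A = π(d/2)² = π(4.0100e-03 m)² = 5.052e-05 m²
R₂ = (2.69×10^-8)(4.47)/(5.052e-05) = 0.00238 Ω
R = R₁ + R₂ = 0.00270 Ω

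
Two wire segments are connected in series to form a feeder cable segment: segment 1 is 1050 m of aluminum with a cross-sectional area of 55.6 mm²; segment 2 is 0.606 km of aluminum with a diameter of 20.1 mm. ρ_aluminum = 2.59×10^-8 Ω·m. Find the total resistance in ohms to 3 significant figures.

Segment 1: A = 55.6 mm² = 5.560e-05 m²
R₁ = ρL/A = (2.59×10^-8)(1050)/(5.560e-05) = 0.4891 Ω
Segment 2: A = π(d/2)² = π(1.0050e-02 m)² = 3.173e-04 m²
R₂ = (2.59×10^-8)(606)/(3.173e-04) = 0.04946 Ω
R = R₁ + R₂ = 0.539 Ω

0.539 Ω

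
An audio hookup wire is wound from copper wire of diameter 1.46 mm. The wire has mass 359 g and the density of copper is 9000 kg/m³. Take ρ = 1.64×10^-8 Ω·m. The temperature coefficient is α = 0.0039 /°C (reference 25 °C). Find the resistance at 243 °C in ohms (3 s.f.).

A = π(d/2)² = π(7.3000e-04 m)² = 1.6742e-06 m²
L = m/(density·A) = 0.359/(9000×1.6742e-06) = 23.83 m
R = ρL/A = (1.64×10^-8)(23.83)/(1.6742e-06) = 0.2334 Ω
R(243 °C) = 0.2334 × (1 + 0.0039×218) = 0.432 Ω

0.432 Ω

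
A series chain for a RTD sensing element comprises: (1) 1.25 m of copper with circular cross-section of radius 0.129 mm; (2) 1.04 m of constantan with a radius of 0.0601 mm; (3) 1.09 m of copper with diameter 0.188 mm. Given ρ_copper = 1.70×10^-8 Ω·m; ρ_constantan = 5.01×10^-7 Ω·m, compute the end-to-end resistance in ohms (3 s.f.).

Seg 1: A = πr² = π(1.2900e-04 m)² = 5.228e-08 m²
R_1 = (1.70×10^-8)(1.25)/(5.228e-08) = 0.4065 Ω
Seg 2: A = πr² = π(6.0100e-05 m)² = 1.135e-08 m²
R_2 = (5.01×10^-7)(1.04)/(1.135e-08) = 45.92 Ω
Seg 3: A = π(d/2)² = π(9.4000e-05 m)² = 2.776e-08 m²
R_3 = (1.70×10^-8)(1.09)/(2.776e-08) = 0.6675 Ω
R_total = R_1 + R_2 + R_3 = 47.0 Ω

47.0 Ω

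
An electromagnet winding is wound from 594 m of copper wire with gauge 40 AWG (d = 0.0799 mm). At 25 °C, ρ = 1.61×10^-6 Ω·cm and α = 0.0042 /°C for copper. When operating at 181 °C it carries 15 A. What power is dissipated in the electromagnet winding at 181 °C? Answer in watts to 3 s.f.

7.10×10^5 W

ρ = 1.61×10^-6 Ω·cm = 1.61×10^-8 Ω·m
A = π(0.0799/2 mm)² = π(3.9950e-05 m)² = 5.014e-09 m²
R₍25₎ = ρL/A = (1.61×10^-8)(594)/(5.014e-09) = 1907 Ω
R₍181₎ = R₍25₎(1 + αΔT) = 1907 × (1 + 0.0042×156) = 3157 Ω
P = I²R = (15)² × 3157 = 7.10×10^5 W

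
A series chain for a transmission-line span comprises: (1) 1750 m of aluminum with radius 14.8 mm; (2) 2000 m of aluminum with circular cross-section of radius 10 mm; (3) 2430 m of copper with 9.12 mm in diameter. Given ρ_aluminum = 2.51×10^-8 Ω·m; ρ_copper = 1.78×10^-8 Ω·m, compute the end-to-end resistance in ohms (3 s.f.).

0.886 Ω

Seg 1: A = πr² = π(1.4800e-02 m)² = 6.881e-04 m²
R_1 = (2.51×10^-8)(1750)/(6.881e-04) = 0.06383 Ω
Seg 2: A = πr² = π(1.0000e-02 m)² = 3.142e-04 m²
R_2 = (2.51×10^-8)(2000)/(3.142e-04) = 0.1598 Ω
Seg 3: A = π(d/2)² = π(4.5600e-03 m)² = 6.533e-05 m²
R_3 = (1.78×10^-8)(2430)/(6.533e-05) = 0.6621 Ω
R_total = R_1 + R_2 + R_3 = 0.886 Ω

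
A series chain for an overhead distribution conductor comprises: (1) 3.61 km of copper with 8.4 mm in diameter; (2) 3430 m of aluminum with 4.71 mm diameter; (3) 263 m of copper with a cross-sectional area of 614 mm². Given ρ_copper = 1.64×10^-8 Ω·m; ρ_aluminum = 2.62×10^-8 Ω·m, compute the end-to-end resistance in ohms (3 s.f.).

6.23 Ω

Seg 1: A = π(d/2)² = π(4.2000e-03 m)² = 5.542e-05 m²
R_1 = (1.64×10^-8)(3610)/(5.542e-05) = 1.068 Ω
Seg 2: A = π(d/2)² = π(2.3550e-03 m)² = 1.742e-05 m²
R_2 = (2.62×10^-8)(3430)/(1.742e-05) = 5.158 Ω
Seg 3: A = 614 mm² = 6.140e-04 m²
R_3 = (1.64×10^-8)(263)/(6.140e-04) = 0.007025 Ω
R_total = R_1 + R_2 + R_3 = 6.23 Ω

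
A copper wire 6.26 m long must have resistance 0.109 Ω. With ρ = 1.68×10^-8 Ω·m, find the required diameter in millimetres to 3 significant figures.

1.11 mm

A = ρL/R = (1.68×10^-8)(6.26)/(0.109) = 9.648e-07 m²
d = 2√(A/π) = 1.108e-03 m = 1.11 mm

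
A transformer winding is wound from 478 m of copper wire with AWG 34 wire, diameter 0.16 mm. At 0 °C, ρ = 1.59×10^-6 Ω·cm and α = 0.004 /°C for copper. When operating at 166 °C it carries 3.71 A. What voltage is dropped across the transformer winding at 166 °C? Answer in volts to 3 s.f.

ρ = 1.59×10^-6 Ω·cm = 1.59×10^-8 Ω·m
A = π(0.16/2 mm)² = π(8.0000e-05 m)² = 2.011e-08 m²
R₍0₎ = ρL/A = (1.59×10^-8)(478)/(2.011e-08) = 378 Ω
R₍166₎ = R₍0₎(1 + αΔT) = 378 × (1 + 0.004×166) = 629 Ω
V = IR = 3.71 × 629 = 2330 V

2330 V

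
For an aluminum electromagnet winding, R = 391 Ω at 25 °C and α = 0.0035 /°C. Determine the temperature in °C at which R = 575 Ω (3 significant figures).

R = R₀(1 + α(T − T₀)) ⇒ T = T₀ + (R/R₀ − 1)/α
T = 25 + (575/391 − 1)/0.0035 = 25 + (0.4706)/0.0035 = 159 °C

159 °C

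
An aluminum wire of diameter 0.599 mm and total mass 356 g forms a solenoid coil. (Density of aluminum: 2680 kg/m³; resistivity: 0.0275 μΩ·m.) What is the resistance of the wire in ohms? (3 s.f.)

ρ = 0.0275 μΩ·m = 2.75×10^-8 Ω·m
A = π(d/2)² = π(2.9950e-04 m)² = 2.8180e-07 m²
L = m/(density·A) = 0.356/(2680×2.8180e-07) = 471.4 m
R = ρL/A = (2.75×10^-8)(471.4)/(2.8180e-07) = 46.0 Ω

46.0 Ω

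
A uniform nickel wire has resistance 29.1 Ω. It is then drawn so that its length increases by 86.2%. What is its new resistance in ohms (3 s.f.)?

101 Ω

k = 1 + 86.2/100 = 1.862; volume constant ⇒ A' = A/k, so R' = k²R.
R' = 3.467 × 29.1 = 101 Ω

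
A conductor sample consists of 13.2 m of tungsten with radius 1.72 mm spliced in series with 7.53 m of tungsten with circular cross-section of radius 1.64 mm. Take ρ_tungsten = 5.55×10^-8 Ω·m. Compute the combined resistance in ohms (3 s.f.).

0.128 Ω

Segment 1: A = πr² = π(1.7200e-03 m)² = 9.294e-06 m²
R₁ = ρL/A = (5.55×10^-8)(13.2)/(9.294e-06) = 0.07882 Ω
Segment 2: A = πr² = π(1.6400e-03 m)² = 8.450e-06 m²
R₂ = (5.55×10^-8)(7.53)/(8.450e-06) = 0.04946 Ω
R = R₁ + R₂ = 0.128 Ω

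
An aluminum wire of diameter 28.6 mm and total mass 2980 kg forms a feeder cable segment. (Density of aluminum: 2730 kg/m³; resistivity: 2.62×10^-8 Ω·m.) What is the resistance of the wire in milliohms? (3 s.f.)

69.3 mΩ

A = π(d/2)² = π(1.4300e-02 m)² = 6.4242e-04 m²
L = m/(density·A) = 2980/(2730×6.4242e-04) = 1699 m
R = ρL/A = (2.62×10^-8)(1699)/(6.4242e-04) = 69.3 mΩ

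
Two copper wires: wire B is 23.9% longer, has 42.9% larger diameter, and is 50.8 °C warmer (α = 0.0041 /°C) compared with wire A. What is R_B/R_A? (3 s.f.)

0.733

R ∝ ρL/d² with ρ ∝ (1+αΔT), so R_B/R_A = (1 + 23.9/100) × (1 + 42.9/100)⁻² × (1 + 0.0041×50.8)
= 1.239 × 0.4897 × 1.208 = 0.733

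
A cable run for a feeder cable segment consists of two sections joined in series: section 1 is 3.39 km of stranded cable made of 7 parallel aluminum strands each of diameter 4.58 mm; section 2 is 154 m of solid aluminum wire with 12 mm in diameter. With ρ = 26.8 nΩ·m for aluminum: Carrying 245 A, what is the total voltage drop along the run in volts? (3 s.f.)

ρ = 26.8 nΩ·m = 2.68×10^-8 Ω·m
Section 1: A_strand = π(2.2900e-03)² = 1.647e-05 m²; R₁ = ρL/(N·A_s) = (2.68×10^-8)(3390)/(7×1.647e-05) = 0.7878 Ω
Section 2: A = π(d/2)² = π(6.0000e-03 m)² = 1.131e-04 m²
R₂ = (2.68×10^-8)(154)/(1.131e-04) = 0.03649 Ω
R = R₁ + R₂ = 0.8243 Ω
V = IR = 245 × 0.8243 = 202 V

202 V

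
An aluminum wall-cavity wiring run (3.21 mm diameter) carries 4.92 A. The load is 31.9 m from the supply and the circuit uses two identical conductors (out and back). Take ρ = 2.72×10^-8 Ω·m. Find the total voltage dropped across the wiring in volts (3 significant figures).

1.06 V

A = π(d/2)² = π(1.6050e-03 m)² = 8.093e-06 m²
Total conductor length (both ways) L = 2 × 31.9 = 63.8 m
R = ρL/A = (2.72×10^-8)(63.8)/(8.093e-06) = 0.2144 Ω
V = IR = 4.92 × 0.2144 = 1.06 V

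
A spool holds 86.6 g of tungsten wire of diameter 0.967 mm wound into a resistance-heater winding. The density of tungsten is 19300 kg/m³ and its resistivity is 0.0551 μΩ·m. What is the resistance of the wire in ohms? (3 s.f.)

0.458 Ω

ρ = 0.0551 μΩ·m = 5.51×10^-8 Ω·m
A = π(d/2)² = π(4.8350e-04 m)² = 7.3442e-07 m²
L = m/(density·A) = 0.0866/(19300×7.3442e-07) = 6.11 m
R = ρL/A = (5.51×10^-8)(6.11)/(7.3442e-07) = 0.458 Ω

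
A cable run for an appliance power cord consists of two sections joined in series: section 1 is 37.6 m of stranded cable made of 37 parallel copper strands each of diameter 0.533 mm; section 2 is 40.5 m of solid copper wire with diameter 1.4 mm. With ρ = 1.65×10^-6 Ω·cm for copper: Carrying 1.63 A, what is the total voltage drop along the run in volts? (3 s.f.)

0.830 V

ρ = 1.65×10^-6 Ω·cm = 1.65×10^-8 Ω·m
Section 1: A_strand = π(2.6650e-04)² = 2.231e-07 m²; R₁ = ρL/(N·A_s) = (1.65×10^-8)(37.6)/(37×2.231e-07) = 0.07515 Ω
Section 2: A = π(d/2)² = π(7.0000e-04 m)² = 1.539e-06 m²
R₂ = (1.65×10^-8)(40.5)/(1.539e-06) = 0.4341 Ω
R = R₁ + R₂ = 0.5093 Ω
V = IR = 1.63 × 0.5093 = 0.830 V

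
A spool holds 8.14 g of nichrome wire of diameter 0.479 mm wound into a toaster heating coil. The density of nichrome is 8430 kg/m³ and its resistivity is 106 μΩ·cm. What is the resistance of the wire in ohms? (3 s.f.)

ρ = 106 μΩ·cm = 1.06×10^-6 Ω·m
A = π(d/2)² = π(2.3950e-04 m)² = 1.8020e-07 m²
L = m/(density·A) = 0.00814/(8430×1.8020e-07) = 5.358 m
R = ρL/A = (1.06×10^-6)(5.358)/(1.8020e-07) = 31.5 Ω

31.5 Ω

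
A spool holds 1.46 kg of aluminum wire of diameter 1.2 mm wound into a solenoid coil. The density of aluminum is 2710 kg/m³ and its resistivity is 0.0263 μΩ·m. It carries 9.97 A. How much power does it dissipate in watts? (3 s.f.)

1100 W

ρ = 0.0263 μΩ·m = 2.63×10^-8 Ω·m
A = π(d/2)² = π(6.0000e-04 m)² = 1.1310e-06 m²
L = m/(density·A) = 1.46/(2710×1.1310e-06) = 476.4 m
R = ρL/A = (2.63×10^-8)(476.4)/(1.1310e-06) = 11.08 Ω
P = I²R = (9.97)² × 11.08 = 1100 W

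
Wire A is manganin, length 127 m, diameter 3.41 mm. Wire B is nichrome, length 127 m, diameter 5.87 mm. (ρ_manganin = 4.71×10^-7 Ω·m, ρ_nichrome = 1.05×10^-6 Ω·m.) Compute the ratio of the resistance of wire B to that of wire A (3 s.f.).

R ∝ ρL/d², so R_B/R_A = (ρ_B/ρ_A) × (d_A/d_B)²
= (1.05×10^-6/4.71×10^-7) × (3.41/5.87)² = 0.752

0.752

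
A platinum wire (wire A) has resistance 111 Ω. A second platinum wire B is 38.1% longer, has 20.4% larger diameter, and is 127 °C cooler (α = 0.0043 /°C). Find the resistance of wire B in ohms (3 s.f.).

R ∝ ρL/d² with ρ ∝ (1+αΔT), so R_B/R_A = (1 + 38.1/100) × (1 + 20.4/100)⁻² × (1 − 0.0043×127)
= 1.381 × 0.6898 × 0.4539 = 0.4324
R_B = 0.4324 × 111 = 48.0 Ω

48.0 Ω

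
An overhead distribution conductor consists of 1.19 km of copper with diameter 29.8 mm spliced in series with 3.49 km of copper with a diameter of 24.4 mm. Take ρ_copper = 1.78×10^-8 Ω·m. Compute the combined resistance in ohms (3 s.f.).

0.163 Ω

Segment 1: A = π(d/2)² = π(1.4900e-02 m)² = 6.975e-04 m²
R₁ = ρL/A = (1.78×10^-8)(1190)/(6.975e-04) = 0.03037 Ω
Segment 2: A = π(d/2)² = π(1.2200e-02 m)² = 4.676e-04 m²
R₂ = (1.78×10^-8)(3490)/(4.676e-04) = 0.1329 Ω
R = R₁ + R₂ = 0.163 Ω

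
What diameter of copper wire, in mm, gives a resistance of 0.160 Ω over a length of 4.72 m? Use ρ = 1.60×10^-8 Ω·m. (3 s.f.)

A = ρL/R = (1.60×10^-8)(4.72)/(0.16) = 4.720e-07 m²
d = 2√(A/π) = 7.752e-04 m = 0.775 mm

0.775 mm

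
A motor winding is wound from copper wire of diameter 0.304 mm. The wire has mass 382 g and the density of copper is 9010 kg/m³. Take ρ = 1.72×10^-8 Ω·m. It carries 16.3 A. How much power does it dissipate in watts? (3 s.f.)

A = π(d/2)² = π(1.5200e-04 m)² = 7.2583e-08 m²
L = m/(density·A) = 0.382/(9010×7.2583e-08) = 584.1 m
R = ρL/A = (1.72×10^-8)(584.1)/(7.2583e-08) = 138.4 Ω
P = I²R = (16.3)² × 138.4 = 36800 W

36800 W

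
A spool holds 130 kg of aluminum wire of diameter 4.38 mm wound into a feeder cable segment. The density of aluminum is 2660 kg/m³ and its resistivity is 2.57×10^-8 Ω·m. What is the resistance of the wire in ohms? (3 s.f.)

A = π(d/2)² = π(2.1900e-03 m)² = 1.5067e-05 m²
L = m/(density·A) = 130/(2660×1.5067e-05) = 3244 m
R = ρL/A = (2.57×10^-8)(3244)/(1.5067e-05) = 5.53 Ω

5.53 Ω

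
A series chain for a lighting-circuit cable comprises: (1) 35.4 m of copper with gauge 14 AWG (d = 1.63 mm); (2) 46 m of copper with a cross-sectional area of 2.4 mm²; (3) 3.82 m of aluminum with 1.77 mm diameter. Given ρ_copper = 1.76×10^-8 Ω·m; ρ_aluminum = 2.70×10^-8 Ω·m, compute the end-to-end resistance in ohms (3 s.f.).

Seg 1: A = π(1.63/2 mm)² = π(8.1500e-04 m)² = 2.087e-06 m²
R_1 = (1.76×10^-8)(35.4)/(2.087e-06) = 0.2986 Ω
Seg 2: A = 2.4 mm² = 2.400e-06 m²
R_2 = (1.76×10^-8)(46)/(2.400e-06) = 0.3373 Ω
Seg 3: A = π(d/2)² = π(8.8500e-04 m)² = 2.461e-06 m²
R_3 = (2.70×10^-8)(3.82)/(2.461e-06) = 0.04192 Ω
R_total = R_1 + R_2 + R_3 = 0.678 Ω

0.678 Ω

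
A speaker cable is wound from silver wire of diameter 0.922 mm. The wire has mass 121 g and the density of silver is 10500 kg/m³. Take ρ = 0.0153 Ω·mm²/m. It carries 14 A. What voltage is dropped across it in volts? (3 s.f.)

5.54 V

ρ = 0.0153 Ω·mm²/m = 1.53×10^-8 Ω·m
A = π(d/2)² = π(4.6100e-04 m)² = 6.6765e-07 m²
L = m/(density·A) = 0.121/(10500×6.6765e-07) = 17.26 m
R = ρL/A = (1.53×10^-8)(17.26)/(6.6765e-07) = 0.3955 Ω
V = IR = 14 × 0.3955 = 5.54 V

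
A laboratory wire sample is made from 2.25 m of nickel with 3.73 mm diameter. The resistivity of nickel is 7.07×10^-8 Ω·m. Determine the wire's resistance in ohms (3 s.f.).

A = π(d/2)² = π(1.8650e-03 m)² = 1.093e-05 m²
R = ρL/A = (7.07×10^-8)(2.25 m)/(1.093e-05 m²) = 0.0146 Ω

0.0146 Ω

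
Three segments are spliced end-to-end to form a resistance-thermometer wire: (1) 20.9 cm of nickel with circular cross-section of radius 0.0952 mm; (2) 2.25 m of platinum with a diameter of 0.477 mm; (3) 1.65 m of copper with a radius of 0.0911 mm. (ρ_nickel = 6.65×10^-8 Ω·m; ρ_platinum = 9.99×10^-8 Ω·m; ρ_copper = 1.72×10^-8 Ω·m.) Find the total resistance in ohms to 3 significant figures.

2.83 Ω

Seg 1: A = πr² = π(9.5200e-05 m)² = 2.847e-08 m²
R_1 = (6.65×10^-8)(0.209)/(2.847e-08) = 0.4881 Ω
Seg 2: A = π(d/2)² = π(2.3850e-04 m)² = 1.787e-07 m²
R_2 = (9.99×10^-8)(2.25)/(1.787e-07) = 1.258 Ω
Seg 3: A = πr² = π(9.1100e-05 m)² = 2.607e-08 m²
R_3 = (1.72×10^-8)(1.65)/(2.607e-08) = 1.088 Ω
R_total = R_1 + R_2 + R_3 = 2.83 Ω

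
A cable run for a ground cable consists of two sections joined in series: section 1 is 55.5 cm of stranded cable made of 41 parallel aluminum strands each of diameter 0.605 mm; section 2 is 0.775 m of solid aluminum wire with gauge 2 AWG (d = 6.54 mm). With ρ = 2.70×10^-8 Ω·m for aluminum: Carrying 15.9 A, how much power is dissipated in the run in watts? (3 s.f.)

0.479 W

Section 1: A_strand = π(3.0250e-04)² = 2.875e-07 m²; R₁ = ρL/(N·A_s) = (2.70×10^-8)(0.555)/(41×2.875e-07) = 0.001271 Ω
Section 2: A = π(6.54/2 mm)² = π(3.2700e-03 m)² = 3.359e-05 m²
R₂ = (2.70×10^-8)(0.775)/(3.359e-05) = 6.229×10^-4 Ω
R = R₁ + R₂ = 0.001894 Ω
P = I²R = (15.9)² × 0.001894 = 0.479 W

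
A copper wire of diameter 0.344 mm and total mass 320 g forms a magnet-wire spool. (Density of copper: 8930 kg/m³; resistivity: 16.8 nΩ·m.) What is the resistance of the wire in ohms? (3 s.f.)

69.7 Ω

ρ = 16.8 nΩ·m = 1.68×10^-8 Ω·m
A = π(d/2)² = π(1.7200e-04 m)² = 9.2941e-08 m²
L = m/(density·A) = 0.32/(8930×9.2941e-08) = 385.6 m
R = ρL/A = (1.68×10^-8)(385.6)/(9.2941e-08) = 69.7 Ω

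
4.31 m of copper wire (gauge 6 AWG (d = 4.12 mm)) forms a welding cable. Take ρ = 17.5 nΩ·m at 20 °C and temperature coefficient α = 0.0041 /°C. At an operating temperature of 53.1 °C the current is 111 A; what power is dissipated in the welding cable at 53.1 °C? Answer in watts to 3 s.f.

ρ = 17.5 nΩ·m = 1.75×10^-8 Ω·m
A = π(4.12/2 mm)² = π(2.0600e-03 m)² = 1.333e-05 m²
R₍20₎ = ρL/A = (1.75×10^-8)(4.31)/(1.333e-05) = 0.005658 Ω
R₍53.1₎ = R₍20₎(1 + αΔT) = 0.005658 × (1 + 0.0041×33.1) = 0.006425 Ω
P = I²R = (111)² × 0.006425 = 79.2 W

79.2 W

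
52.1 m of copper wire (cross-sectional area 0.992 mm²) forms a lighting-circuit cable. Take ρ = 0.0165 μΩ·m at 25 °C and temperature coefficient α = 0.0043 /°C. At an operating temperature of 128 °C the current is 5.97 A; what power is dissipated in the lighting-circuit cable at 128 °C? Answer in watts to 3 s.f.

ρ = 0.0165 μΩ·m = 1.65×10^-8 Ω·m
A = 0.992 mm² = 9.920e-07 m²
R₍25₎ = ρL/A = (1.65×10^-8)(52.1)/(9.920e-07) = 0.8666 Ω
R₍128₎ = R₍25₎(1 + αΔT) = 0.8666 × (1 + 0.0043×103) = 1.25 Ω
P = I²R = (5.97)² × 1.25 = 44.6 W

44.6 W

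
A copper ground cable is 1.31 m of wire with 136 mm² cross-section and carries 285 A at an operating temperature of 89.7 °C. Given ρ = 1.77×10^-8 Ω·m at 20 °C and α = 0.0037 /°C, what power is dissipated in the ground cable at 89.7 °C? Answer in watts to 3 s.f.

A = 136 mm² = 1.360e-04 m²
R₍20₎ = ρL/A = (1.77×10^-8)(1.31)/(1.360e-04) = 1.705×10^-4 Ω
R₍89.7₎ = R₍20₎(1 + αΔT) = 1.705×10^-4 × (1 + 0.0037×69.7) = 2.145×10^-4 Ω
P = I²R = (285)² × 2.145×10^-4 = 17.4 W

17.4 W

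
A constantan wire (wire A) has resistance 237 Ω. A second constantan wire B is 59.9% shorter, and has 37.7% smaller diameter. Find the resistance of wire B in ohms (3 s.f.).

245 Ω

R ∝ L/d², so R_B/R_A = (1 − 59.9/100) × (1 − 37.7/100)⁻²
= 0.401 × 2.576 = 1.033
R_B = 1.033 × 237 = 245 Ω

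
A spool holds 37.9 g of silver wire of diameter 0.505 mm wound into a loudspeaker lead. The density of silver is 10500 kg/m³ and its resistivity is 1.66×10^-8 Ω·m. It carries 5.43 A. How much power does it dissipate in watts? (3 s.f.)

44.0 W

A = π(d/2)² = π(2.5250e-04 m)² = 2.0030e-07 m²
L = m/(density·A) = 0.0379/(10500×2.0030e-07) = 18.02 m
R = ρL/A = (1.66×10^-8)(18.02)/(2.0030e-07) = 1.494 Ω
P = I²R = (5.43)² × 1.494 = 44.0 W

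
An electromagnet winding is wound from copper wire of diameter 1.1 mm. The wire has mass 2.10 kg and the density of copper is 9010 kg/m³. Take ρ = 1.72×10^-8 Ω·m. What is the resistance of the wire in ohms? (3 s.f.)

A = π(d/2)² = π(5.5000e-04 m)² = 9.5033e-07 m²
L = m/(density·A) = 2.1/(9010×9.5033e-07) = 245.3 m
R = ρL/A = (1.72×10^-8)(245.3)/(9.5033e-07) = 4.44 Ω

4.44 Ω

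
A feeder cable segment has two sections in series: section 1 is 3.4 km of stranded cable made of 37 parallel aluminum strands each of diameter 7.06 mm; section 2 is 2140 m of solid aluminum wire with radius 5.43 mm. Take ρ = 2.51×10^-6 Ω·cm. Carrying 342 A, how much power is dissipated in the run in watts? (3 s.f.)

ρ = 2.51×10^-6 Ω·cm = 2.51×10^-8 Ω·m
Section 1: A_strand = π(3.5300e-03)² = 3.915e-05 m²; R₁ = ρL/(N·A_s) = (2.51×10^-8)(3400)/(37×3.915e-05) = 0.05892 Ω
Section 2: A = πr² = π(5.4300e-03 m)² = 9.263e-05 m²
R₂ = (2.51×10^-8)(2140)/(9.263e-05) = 0.5799 Ω
R = R₁ + R₂ = 0.6388 Ω
P = I²R = (342)² × 0.6388 = 74700 W

74700 W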